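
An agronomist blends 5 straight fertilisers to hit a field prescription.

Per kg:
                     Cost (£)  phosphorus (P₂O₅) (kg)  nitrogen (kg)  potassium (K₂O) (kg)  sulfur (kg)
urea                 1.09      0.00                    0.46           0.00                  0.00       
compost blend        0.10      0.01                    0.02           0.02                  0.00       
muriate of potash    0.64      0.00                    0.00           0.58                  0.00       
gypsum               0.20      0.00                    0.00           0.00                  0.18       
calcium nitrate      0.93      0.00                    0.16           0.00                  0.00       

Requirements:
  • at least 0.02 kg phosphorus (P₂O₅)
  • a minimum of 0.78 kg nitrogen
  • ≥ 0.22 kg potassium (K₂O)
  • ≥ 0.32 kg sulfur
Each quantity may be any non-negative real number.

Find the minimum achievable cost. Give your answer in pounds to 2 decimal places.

£2.51

Treat it as an LP. Let x1 = kg of urea, x2 = kg of compost blend, x3 = kg of muriate of potash, x4 = kg of gypsum, x5 = kg of calcium nitrate.
min 1.09x1 + 0.1x2 + 0.64x3 + 0.2x4 + 0.93x5 s.t.:
  0.01x2 ≥ 0.02   (phosphorus (P₂O₅))
  0.46x1 + 0.02x2 + 0.16x5 ≥ 0.78   (nitrogen)
  0.02x2 + 0.58x3 ≥ 0.22   (potassium (K₂O))
  0.18x4 ≥ 0.32   (sulfur)
  x1, x2, x3, x4, x5 ≥ 0.
The minimum-cost mix takes nothing from calcium nitrate — only urea, compost blend, muriate of potash, gypsum. The phosphorus (P₂O₅), nitrogen, potassium (K₂O), sulfur requirements are met with equality.
That vertex is x1 = 1.609, x2 = 2, x3 = 0.3103, x4 = 1.778.
Cost = 1.09·1.609 + 0.1·2 + 0.64·0.3103 + 0.2·1.778 = 2.5080.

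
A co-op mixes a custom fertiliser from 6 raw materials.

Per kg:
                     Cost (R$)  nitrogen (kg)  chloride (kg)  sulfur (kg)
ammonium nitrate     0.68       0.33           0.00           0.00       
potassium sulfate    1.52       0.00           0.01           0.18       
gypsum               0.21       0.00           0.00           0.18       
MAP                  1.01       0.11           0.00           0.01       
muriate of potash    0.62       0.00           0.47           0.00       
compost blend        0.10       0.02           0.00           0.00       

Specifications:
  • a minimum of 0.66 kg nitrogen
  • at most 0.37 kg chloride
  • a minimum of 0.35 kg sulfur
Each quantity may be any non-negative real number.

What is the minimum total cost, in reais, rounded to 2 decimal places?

R$1.77

Let x1 = kg of ammonium nitrate, x2 = kg of potassium sulfate, x3 = kg of gypsum, x4 = kg of MAP, x5 = kg of muriate of potash, x6 = kg of compost blend.
Minimize 0.68x1 + 1.52x2 + 0.21x3 + 1.01x4 + 0.62x5 + 0.1x6 subject to:
  0.33x1 + 0.11x4 + 0.02x6 ≥ 0.66   (nitrogen)
  0.01x2 + 0.47x5 ≤ 0.37   (chloride)
  0.18x2 + 0.18x3 + 0.01x4 ≥ 0.35   (sulfur)
  x1, x2, x3, x4, x5, x6 ≥ 0.
The optimal basis is {ammonium nitrate, gypsum}; potassium sulfate, MAP, muriate of potash, compost blend drop out. The nitrogen and sulfur requirements are met with equality.
Optimal quantities: ammonium nitrate = 2 kg, gypsum = 1.944 kg.
Objective = 0.68·2 + 0.21·1.944 = 1.7682.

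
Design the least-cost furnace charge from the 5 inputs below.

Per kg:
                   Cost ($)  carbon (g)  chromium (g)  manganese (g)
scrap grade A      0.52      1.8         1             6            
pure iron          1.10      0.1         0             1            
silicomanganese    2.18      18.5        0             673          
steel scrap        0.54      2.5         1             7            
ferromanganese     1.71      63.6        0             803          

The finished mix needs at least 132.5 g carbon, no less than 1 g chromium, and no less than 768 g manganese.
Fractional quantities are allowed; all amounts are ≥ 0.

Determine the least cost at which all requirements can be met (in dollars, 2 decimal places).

$4.03

Let x1 = kg of scrap grade A, x2 = kg of pure iron, x3 = kg of silicomanganese, x4 = kg of steel scrap, x5 = kg of ferromanganese.
min 0.52x1 + 1.1x2 + 2.18x3 + 0.54x4 + 1.71x5 s.t.:
  1.8x1 + 0.1x2 + 18.5x3 + 2.5x4 + 63.6x5 ≥ 132.5   (carbon)
  1x1 + 1x4 ≥ 1   (chromium)
  6x1 + 1x2 + 673x3 + 7x4 + 803x5 ≥ 768   (manganese)
  x1, x2, x3, x4, x5 ≥ 0.
The optimal basis is {scrap grade A, ferromanganese}; pure iron, silicomanganese, steel scrap drop out. There the carbon and chromium constraints are tight.
So scrap grade A = 1 kg, ferromanganese = 2.055 kg.
Objective = 0.52·1 + 1.71·2.055 = 4.0341.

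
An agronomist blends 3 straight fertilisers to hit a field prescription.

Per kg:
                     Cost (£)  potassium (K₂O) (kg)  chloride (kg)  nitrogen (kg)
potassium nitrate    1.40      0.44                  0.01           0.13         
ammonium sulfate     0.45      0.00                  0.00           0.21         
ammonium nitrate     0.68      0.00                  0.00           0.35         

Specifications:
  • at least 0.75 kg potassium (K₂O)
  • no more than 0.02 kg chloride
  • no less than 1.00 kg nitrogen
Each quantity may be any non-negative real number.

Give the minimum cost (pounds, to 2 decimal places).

£3.90

Set it up as a linear program. Let x1 = kg of potassium nitrate, x2 = kg of ammonium sulfate, x3 = kg of ammonium nitrate.
min 1.4x1 + 0.45x2 + 0.68x3 s.t.:
  0.44x1 ≥ 0.75   (potassium (K₂O))
  0.01x1 ≤ 0.02   (chloride)
  0.13x1 + 0.21x2 + 0.35x3 ≥ 1   (nitrogen)
  x1, x2, x3 ≥ 0.
The cheapest feasible vertex uses only potassium nitrate, ammonium nitrate; ammonium sulfate is not used. Binding constraints: potassium (K₂O) and nitrogen.
Optimal quantities: potassium nitrate = 1.705 kg, ammonium nitrate = 2.224 kg.
Total cost: 1.4·1.705 + 0.68·2.224 = 3.8993.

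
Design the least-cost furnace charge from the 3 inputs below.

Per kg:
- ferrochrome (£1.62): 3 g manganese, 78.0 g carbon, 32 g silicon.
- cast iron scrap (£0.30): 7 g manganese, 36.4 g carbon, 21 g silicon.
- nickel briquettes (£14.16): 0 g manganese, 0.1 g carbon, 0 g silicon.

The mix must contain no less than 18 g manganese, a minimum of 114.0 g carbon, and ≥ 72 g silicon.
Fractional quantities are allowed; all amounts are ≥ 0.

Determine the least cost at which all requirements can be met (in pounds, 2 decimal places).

Let x1 = kg of ferrochrome, x2 = kg of cast iron scrap, x3 = kg of nickel briquettes.
Minimize 1.62x1 + 0.3x2 + 14.16x3 s.t.:
  3x1 + 7x2 ≥ 18   (manganese)
  78x1 + 36.4x2 + 0.1x3 ≥ 114   (carbon)
  32x1 + 21x2 ≥ 72   (silicon)
  x1, x2, x3 ≥ 0.
The optimal basis is {cast iron scrap}; ferrochrome, nickel briquettes drop out. Binding constraint: silicon.
Solving gives x2 = 3.429.
Hence cost = 0.3·3.429 = £1.0287.

£1.03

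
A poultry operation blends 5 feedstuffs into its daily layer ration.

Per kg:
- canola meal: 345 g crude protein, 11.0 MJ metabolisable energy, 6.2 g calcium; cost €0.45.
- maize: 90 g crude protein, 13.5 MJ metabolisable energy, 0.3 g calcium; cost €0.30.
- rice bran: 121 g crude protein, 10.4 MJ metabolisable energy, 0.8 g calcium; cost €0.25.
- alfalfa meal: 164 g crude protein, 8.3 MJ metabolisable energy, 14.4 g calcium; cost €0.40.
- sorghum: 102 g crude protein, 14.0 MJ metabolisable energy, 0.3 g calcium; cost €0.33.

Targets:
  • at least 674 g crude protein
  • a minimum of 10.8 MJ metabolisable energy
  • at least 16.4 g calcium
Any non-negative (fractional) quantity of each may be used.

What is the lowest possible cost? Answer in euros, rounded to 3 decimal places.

€0.949

Set it up as a linear program. Let x1 = kg of canola meal, x2 = kg of maize, x3 = kg of rice bran, x4 = kg of alfalfa meal, x5 = kg of sorghum.
Minimize 0.45x1 + 0.3x2 + 0.25x3 + 0.4x4 + 0.33x5 subject to:
  345x1 + 90x2 + 121x3 + 164x4 + 102x5 ≥ 674   (crude protein)
  11x1 + 13.5x2 + 10.4x3 + 8.3x4 + 14x5 ≥ 10.8   (metabolisable energy)
  6.2x1 + 0.3x2 + 0.8x3 + 14.4x4 + 0.3x5 ≥ 16.4   (calcium)
  x1, x2, x3, x4, x5 ≥ 0.
The cheapest feasible vertex uses only canola meal, alfalfa meal; maize, rice bran, sorghum are not used. There the crude protein and calcium constraints are tight.
So canola meal = 1.776 kg, alfalfa meal = 0.3744 kg.
Objective = 0.45·1.776 + 0.4·0.3744 = 0.94896.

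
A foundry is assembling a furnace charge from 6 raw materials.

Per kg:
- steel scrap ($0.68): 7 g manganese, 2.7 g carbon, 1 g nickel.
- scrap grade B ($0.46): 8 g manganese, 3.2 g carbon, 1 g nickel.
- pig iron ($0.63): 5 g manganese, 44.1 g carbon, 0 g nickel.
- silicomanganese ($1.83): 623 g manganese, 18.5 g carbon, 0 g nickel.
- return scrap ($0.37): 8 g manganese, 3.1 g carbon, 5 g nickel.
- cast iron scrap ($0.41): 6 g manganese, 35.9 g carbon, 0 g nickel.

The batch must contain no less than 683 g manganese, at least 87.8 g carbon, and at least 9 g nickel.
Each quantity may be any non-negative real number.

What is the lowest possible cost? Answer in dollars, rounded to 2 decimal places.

$3.31

Let x1 = kg of steel scrap, x2 = kg of scrap grade B, x3 = kg of pig iron, x4 = kg of silicomanganese, x5 = kg of return scrap, x6 = kg of cast iron scrap.
Minimize 0.68x1 + 0.46x2 + 0.63x3 + 1.83x4 + 0.37x5 + 0.41x6 subject to:
  7x1 + 8x2 + 5x3 + 623x4 + 8x5 + 6x6 ≥ 683   (manganese)
  2.7x1 + 3.2x2 + 44.1x3 + 18.5x4 + 3.1x5 + 35.9x6 ≥ 87.8   (carbon)
  1x1 + 1x2 + 5x5 ≥ 9   (nickel)
  x1, x2, x3, x4, x5, x6 ≥ 0.
The minimum-cost mix takes nothing from steel scrap, scrap grade B, pig iron — only silicomanganese, return scrap, cast iron scrap. The manganese, carbon, nickel requirements are met with equality.
Optimal quantities: silicomanganese = 1.056 kg, return scrap = 1.8 kg, cast iron scrap = 1.746 kg.
Objective = 1.83·1.056 + 0.37·1.8 + 0.41·1.746 = 3.3143.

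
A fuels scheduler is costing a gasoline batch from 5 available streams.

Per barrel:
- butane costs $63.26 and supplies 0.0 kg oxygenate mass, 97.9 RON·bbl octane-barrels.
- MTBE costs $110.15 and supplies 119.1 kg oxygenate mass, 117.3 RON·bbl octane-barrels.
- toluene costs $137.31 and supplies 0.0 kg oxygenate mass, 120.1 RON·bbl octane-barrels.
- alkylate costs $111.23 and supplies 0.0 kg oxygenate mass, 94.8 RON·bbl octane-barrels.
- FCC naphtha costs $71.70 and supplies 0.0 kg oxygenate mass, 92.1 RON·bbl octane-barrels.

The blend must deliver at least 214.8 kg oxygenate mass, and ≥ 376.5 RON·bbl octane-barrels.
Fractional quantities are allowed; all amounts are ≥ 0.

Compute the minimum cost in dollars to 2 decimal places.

$305.24

This is a linear program. Let x1 = barrels of butane, x2 = barrels of MTBE, x3 = barrels of toluene, x4 = barrels of alkylate, x5 = barrels of FCC naphtha.
min 63.26x1 + 110.15x2 + 137.31x3 + 111.23x4 + 71.7x5 subject to:
  119.1x2 ≥ 214.8   (oxygenate mass)
  97.9x1 + 117.3x2 + 120.1x3 + 94.8x4 + 92.1x5 ≥ 376.5   (octane-barrels)
  x1, x2, x3, x4, x5 ≥ 0.
The cheapest feasible vertex uses only butane, MTBE; toluene, alkylate, FCC naphtha are not used. There the oxygenate mass and octane-barrels constraints are tight.
That vertex is x1 = 1.6848, x2 = 1.8035.
Cost = 63.26·1.6848 + 110.15·1.8035 = 305.2360.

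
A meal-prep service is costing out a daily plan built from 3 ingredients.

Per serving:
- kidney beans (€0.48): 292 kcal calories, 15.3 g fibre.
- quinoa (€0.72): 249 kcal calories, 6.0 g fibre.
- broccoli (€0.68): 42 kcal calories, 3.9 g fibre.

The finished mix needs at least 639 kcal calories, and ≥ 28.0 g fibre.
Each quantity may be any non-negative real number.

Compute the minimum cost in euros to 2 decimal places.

€1.05

Let x1 = servings of kidney beans, x2 = servings of quinoa, x3 = servings of broccoli.
Minimize 0.48x1 + 0.72x2 + 0.68x3 s.t.:
  292x1 + 249x2 + 42x3 ≥ 639   (calories)
  15.3x1 + 6x2 + 3.9x3 ≥ 28   (fibre)
  x1, x2, x3 ≥ 0.
The cheapest feasible vertex uses only kidney beans; quinoa, broccoli are not used. There the calories constraint is tight.
Optimal quantities: kidney beans = 2.188 servings.
Total cost: 0.48·2.188 = 1.0502.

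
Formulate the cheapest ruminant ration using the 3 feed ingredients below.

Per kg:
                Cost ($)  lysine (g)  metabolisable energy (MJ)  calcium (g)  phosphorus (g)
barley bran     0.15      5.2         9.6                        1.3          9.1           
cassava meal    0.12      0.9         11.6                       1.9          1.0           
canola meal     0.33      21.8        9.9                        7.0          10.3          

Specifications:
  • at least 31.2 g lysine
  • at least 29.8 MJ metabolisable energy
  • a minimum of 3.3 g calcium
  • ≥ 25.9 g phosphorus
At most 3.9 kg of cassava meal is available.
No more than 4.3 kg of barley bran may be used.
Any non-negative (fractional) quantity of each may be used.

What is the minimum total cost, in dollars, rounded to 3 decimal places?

$0.625

This is a linear program. Let x1 = kg of barley bran, x2 = kg of cassava meal, x3 = kg of canola meal.
Minimise 0.15x1 + 0.12x2 + 0.33x3 s.t.:
  5.2x1 + 0.9x2 + 21.8x3 ≥ 31.2   (lysine)
  9.6x1 + 11.6x2 + 9.9x3 ≥ 29.8   (metabolisable energy)
  1.3x1 + 1.9x2 + 7x3 ≥ 3.3   (calcium)
  9.1x1 + 1x2 + 10.3x3 ≥ 25.9   (phosphorus)
  x2 ≤ 3.9
  x1 ≤ 4.3
  x1, x2, x3 ≥ 0.
The optimal mix uses every input. The lysine, metabolisable energy, phosphorus requirements are met with equality.
That vertex is x1 = 1.651, x2 = 0.3287, x3 = 1.024.
Cost = 0.15·1.651 + 0.12·0.3287 + 0.33·1.024 = 0.62501.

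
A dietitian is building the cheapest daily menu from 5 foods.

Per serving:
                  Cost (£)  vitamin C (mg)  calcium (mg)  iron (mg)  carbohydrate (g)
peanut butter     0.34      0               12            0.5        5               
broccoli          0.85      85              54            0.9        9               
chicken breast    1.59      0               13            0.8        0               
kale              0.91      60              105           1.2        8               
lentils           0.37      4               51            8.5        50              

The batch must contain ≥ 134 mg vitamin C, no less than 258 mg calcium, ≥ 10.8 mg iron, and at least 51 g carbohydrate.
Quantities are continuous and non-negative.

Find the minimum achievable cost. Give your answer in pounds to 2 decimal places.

£2.24

Let x1 = servings of peanut butter, x2 = servings of broccoli, x3 = servings of chicken breast, x4 = servings of kale, x5 = servings of lentils.
min 0.34x1 + 0.85x2 + 1.59x3 + 0.91x4 + 0.37x5 s.t.:
  85x2 + 60x4 + 4x5 ≥ 134   (vitamin C)
  12x1 + 54x2 + 13x3 + 105x4 + 51x5 ≥ 258   (calcium)
  0.5x1 + 0.9x2 + 0.8x3 + 1.2x4 + 8.5x5 ≥ 10.8   (iron)
  5x1 + 9x2 + 8x4 + 50x5 ≥ 51   (carbohydrate)
  x1, x2, x3, x4, x5 ≥ 0.
The minimum-cost mix takes nothing from peanut butter, chicken breast — only broccoli, kale, lentils. There the vitamin C, calcium, iron constraints are tight.
That vertex is x2 = 0.209036, x4 = 1.87158, x5 = 0.984231.
Objective = 0.85·0.209036 + 0.91·1.87158 + 0.37·0.984231 = 2.24498.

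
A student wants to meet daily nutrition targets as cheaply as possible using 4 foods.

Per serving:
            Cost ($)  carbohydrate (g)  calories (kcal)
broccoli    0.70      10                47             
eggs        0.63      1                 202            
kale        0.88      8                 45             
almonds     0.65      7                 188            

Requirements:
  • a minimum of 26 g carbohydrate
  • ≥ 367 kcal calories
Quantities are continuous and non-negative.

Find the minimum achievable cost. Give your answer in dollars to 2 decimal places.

Let x1 = servings of broccoli, x2 = servings of eggs, x3 = servings of kale, x4 = servings of almonds.
Minimise 0.7x1 + 0.63x2 + 0.88x3 + 0.65x4 subject to:
  10x1 + 1x2 + 8x3 + 7x4 ≥ 26   (carbohydrate)
  47x1 + 202x2 + 45x3 + 188x4 ≥ 367   (calories)
  x1, x2, x3, x4 ≥ 0.
The cheapest feasible vertex uses only broccoli, almonds; eggs, kale are not used. The carbohydrate and calories requirements are met with equality.
So broccoli = 1.495 servings, almonds = 1.578 servings.
Hence cost = 0.7·1.495 + 0.65·1.578 = $2.0722.

$2.07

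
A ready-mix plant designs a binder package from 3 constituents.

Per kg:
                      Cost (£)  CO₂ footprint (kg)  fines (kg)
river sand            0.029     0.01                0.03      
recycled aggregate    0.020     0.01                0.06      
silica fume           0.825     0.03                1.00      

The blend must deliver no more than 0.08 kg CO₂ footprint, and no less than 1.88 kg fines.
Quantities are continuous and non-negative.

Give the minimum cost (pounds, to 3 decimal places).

Let x1 = kg of river sand, x2 = kg of recycled aggregate, x3 = kg of silica fume.
Minimise 0.029x1 + 0.02x2 + 0.825x3 s.t.:
  0.01x1 + 0.01x2 + 0.03x3 ≤ 0.08   (CO₂ footprint)
  0.03x1 + 0.06x2 + 1x3 ≥ 1.88   (fines)
  x1, x2, x3 ≥ 0.
The optimal basis is {recycled aggregate, silica fume}; river sand drops out. There the CO₂ footprint and fines constraints are tight.
Solving gives x2 = 2.878, x3 = 1.707.
Objective = 0.02·2.878 + 0.825·1.707 = 1.46584.

£1.466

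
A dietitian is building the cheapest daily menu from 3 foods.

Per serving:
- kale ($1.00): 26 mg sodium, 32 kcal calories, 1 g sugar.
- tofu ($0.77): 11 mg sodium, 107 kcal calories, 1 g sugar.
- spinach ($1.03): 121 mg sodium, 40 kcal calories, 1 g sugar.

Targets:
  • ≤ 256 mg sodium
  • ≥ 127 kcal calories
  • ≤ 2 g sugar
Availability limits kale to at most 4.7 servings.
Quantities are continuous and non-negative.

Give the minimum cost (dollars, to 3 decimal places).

Let x1 = servings of kale, x2 = servings of tofu, x3 = servings of spinach.
Minimise 1x1 + 0.77x2 + 1.03x3 subject to:
  26x1 + 11x2 + 121x3 ≤ 256   (sodium)
  32x1 + 107x2 + 40x3 ≥ 127   (calories)
  1x1 + 1x2 + 1x3 ≤ 2   (sugar)
  x1 ≤ 4.7
  x1, x2, x3 ≥ 0.
At the optimum only tofu is positive (kale, spinach = 0). There the calories constraint is tight.
Solving gives x2 = 1.187.
Objective = 0.77·1.187 = 0.91399.

$0.914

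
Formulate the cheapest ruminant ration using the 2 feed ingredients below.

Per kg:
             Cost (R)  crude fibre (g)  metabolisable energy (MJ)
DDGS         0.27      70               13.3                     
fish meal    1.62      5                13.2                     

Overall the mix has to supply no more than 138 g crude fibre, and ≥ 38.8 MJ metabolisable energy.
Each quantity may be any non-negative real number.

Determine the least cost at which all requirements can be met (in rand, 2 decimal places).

Let x1 = kg of DDGS, x2 = kg of fish meal.
Minimize 0.27x1 + 1.62x2 s.t.:
  70x1 + 5x2 ≤ 138   (crude fibre)
  13.3x1 + 13.2x2 ≥ 38.8   (metabolisable energy)
  x1, x2 ≥ 0.
Both inputs are positive at the optimum. The crude fibre and metabolisable energy requirements are met with equality.
That vertex is x1 = 1.898, x2 = 1.027.
Hence cost = 0.27·1.898 + 1.62·1.027 = R2.1762.

R2.18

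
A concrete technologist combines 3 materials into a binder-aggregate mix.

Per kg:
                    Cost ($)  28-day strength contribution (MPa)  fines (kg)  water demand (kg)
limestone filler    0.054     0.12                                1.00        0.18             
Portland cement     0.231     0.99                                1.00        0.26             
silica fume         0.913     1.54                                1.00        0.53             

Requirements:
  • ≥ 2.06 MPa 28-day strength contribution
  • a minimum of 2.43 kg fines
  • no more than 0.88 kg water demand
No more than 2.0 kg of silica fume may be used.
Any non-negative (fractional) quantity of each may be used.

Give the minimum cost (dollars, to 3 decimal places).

$0.491

Set it up as a linear program. Let x1 = kg of limestone filler, x2 = kg of Portland cement, x3 = kg of silica fume.
min 0.054x1 + 0.231x2 + 0.913x3 s.t.:
  0.12x1 + 0.99x2 + 1.54x3 ≥ 2.06   (28-day strength contribution)
  1x1 + 1x2 + 1x3 ≥ 2.43   (fines)
  0.18x1 + 0.26x2 + 0.53x3 ≤ 0.88   (water demand)
  x3 ≤ 2
  x1, x2, x3 ≥ 0.
The minimum-cost mix takes nothing from silica fume — only limestone filler, Portland cement. There the 28-day strength contribution and fines constraints are tight.
That vertex is x1 = 0.3974, x2 = 2.033.
Total cost: 0.054·0.3974 + 0.231·2.033 = 0.49108.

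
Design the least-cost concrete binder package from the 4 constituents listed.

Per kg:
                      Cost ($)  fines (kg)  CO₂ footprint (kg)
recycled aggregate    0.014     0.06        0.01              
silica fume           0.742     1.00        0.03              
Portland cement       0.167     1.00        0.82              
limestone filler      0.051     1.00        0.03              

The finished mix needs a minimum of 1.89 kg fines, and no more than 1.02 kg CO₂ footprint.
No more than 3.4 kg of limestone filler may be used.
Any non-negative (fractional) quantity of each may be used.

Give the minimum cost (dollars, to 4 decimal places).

$0.0964

Let x1 = kg of recycled aggregate, x2 = kg of silica fume, x3 = kg of Portland cement, x4 = kg of limestone filler.
Minimise 0.014x1 + 0.742x2 + 0.167x3 + 0.051x4 subject to:
  0.06x1 + 1x2 + 1x3 + 1x4 ≥ 1.89   (fines)
  0.01x1 + 0.03x2 + 0.82x3 + 0.03x4 ≤ 1.02   (CO₂ footprint)
  x4 ≤ 3.4
  x1, x2, x3, x4 ≥ 0.
At the optimum only limestone filler is positive (recycled aggregate, silica fume, Portland cement = 0). Binding constraint: fines.
So limestone filler = 1.89 kg.
Cost = 0.051·1.89 = 0.096390.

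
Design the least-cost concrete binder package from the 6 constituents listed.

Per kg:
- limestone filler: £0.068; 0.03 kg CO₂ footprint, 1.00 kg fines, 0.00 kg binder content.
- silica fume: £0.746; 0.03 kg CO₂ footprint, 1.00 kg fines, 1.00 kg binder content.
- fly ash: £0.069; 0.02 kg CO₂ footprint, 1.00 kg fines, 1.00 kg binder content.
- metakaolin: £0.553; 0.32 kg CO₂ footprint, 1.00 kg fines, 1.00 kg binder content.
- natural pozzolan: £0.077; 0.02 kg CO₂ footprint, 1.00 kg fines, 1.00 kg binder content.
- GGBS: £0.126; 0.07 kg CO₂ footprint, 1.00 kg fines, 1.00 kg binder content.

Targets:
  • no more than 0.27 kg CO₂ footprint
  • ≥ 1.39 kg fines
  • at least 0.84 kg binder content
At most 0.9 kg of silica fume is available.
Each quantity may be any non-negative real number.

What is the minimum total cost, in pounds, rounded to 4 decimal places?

Set it up as a linear program. Let x1 = kg of limestone filler, x2 = kg of silica fume, x3 = kg of fly ash, x4 = kg of metakaolin, x5 = kg of natural pozzolan, x6 = kg of GGBS.
Minimize 0.068x1 + 0.746x2 + 0.069x3 + 0.553x4 + 0.077x5 + 0.126x6 s.t.:
  0.03x1 + 0.03x2 + 0.02x3 + 0.32x4 + 0.02x5 + 0.07x6 ≤ 0.27   (CO₂ footprint)
  1x1 + 1x2 + 1x3 + 1x4 + 1x5 + 1x6 ≥ 1.39   (fines)
  1x2 + 1x3 + 1x4 + 1x5 + 1x6 ≥ 0.84   (binder content)
  x2 ≤ 0.9
  x1, x2, x3, x4, x5, x6 ≥ 0.
At the optimum only limestone filler, fly ash are positive (silica fume, metakaolin, natural pozzolan, GGBS = 0). Binding constraints: fines and binder content.
Optimal quantities: limestone filler = 0.55 kg, fly ash = 0.84 kg.
Objective = 0.068·0.55 + 0.069·0.84 = 0.095360.

£0.0954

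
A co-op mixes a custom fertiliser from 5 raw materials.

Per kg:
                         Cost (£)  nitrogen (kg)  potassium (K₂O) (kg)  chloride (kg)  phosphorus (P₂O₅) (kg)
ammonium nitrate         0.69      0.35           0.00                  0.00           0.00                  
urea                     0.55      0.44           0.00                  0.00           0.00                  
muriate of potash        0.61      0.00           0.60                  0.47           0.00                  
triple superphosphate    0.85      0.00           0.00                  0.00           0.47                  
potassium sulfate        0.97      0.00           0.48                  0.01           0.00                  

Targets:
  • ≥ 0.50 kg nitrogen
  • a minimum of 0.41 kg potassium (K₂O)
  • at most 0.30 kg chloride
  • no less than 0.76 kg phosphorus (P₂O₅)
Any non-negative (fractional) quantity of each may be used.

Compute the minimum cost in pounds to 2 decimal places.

Set it up as a linear program. Let x1 = kg of ammonium nitrate, x2 = kg of urea, x3 = kg of muriate of potash, x4 = kg of triple superphosphate, x5 = kg of potassium sulfate.
Minimise 0.69x1 + 0.55x2 + 0.61x3 + 0.85x4 + 0.97x5 s.t.:
  0.35x1 + 0.44x2 ≥ 0.5   (nitrogen)
  0.6x3 + 0.48x5 ≥ 0.41   (potassium (K₂O))
  0.47x3 + 0.01x5 ≤ 0.3   (chloride)
  0.47x4 ≥ 0.76   (phosphorus (P₂O₅))
  x1, x2, x3, x4, x5 ≥ 0.
The minimum-cost mix takes nothing from ammonium nitrate — only urea, muriate of potash, triple superphosphate, potassium sulfate. The nitrogen, potassium (K₂O), chloride, phosphorus (P₂O₅) requirements are met with equality.
That vertex is x2 = 1.136, x3 = 0.6371, x4 = 1.617, x5 = 0.05783.
Total cost: 0.55·1.136 + 0.61·0.6371 + 0.85·1.617 + 0.97·0.05783 = 2.4440.

£2.44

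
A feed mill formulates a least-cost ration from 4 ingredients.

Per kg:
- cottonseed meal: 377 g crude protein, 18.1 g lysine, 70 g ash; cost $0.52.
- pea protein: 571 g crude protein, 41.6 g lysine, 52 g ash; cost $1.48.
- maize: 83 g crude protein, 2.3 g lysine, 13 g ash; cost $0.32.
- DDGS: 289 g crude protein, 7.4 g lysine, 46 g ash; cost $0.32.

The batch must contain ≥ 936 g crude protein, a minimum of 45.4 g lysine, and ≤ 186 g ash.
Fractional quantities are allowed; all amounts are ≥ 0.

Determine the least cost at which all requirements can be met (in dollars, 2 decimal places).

Treat it as an LP. Let x1 = kg of cottonseed meal, x2 = kg of pea protein, x3 = kg of maize, x4 = kg of DDGS.
Minimise 0.52x1 + 1.48x2 + 0.32x3 + 0.32x4 with:
  377x1 + 571x2 + 83x3 + 289x4 ≥ 936   (crude protein)
  18.1x1 + 41.6x2 + 2.3x3 + 7.4x4 ≥ 45.4   (lysine)
  70x1 + 52x2 + 13x3 + 46x4 ≤ 186   (ash)
  x1, x2, x3, x4 ≥ 0.
At the optimum only cottonseed meal is positive (pea protein, maize, DDGS = 0). The lysine requirement is met with equality.
That vertex is x1 = 2.508.
Total cost: 0.52·2.508 = 1.3042.

$1.30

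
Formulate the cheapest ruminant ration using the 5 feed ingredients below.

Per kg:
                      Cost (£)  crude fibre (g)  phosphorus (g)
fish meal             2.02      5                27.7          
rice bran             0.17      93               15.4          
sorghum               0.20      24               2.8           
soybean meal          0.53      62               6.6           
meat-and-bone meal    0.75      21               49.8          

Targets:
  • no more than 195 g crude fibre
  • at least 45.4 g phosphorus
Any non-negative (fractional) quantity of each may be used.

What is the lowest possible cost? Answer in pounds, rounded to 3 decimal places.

£0.558

Let x1 = kg of fish meal, x2 = kg of rice bran, x3 = kg of sorghum, x4 = kg of soybean meal, x5 = kg of meat-and-bone meal.
Minimise 2.02x1 + 0.17x2 + 0.2x3 + 0.53x4 + 0.75x5 with:
  5x1 + 93x2 + 24x3 + 62x4 + 21x5 ≤ 195   (crude fibre)
  27.7x1 + 15.4x2 + 2.8x3 + 6.6x4 + 49.8x5 ≥ 45.4   (phosphorus)
  x1, x2, x3, x4, x5 ≥ 0.
At the optimum only rice bran, meat-and-bone meal are positive (fish meal, sorghum, soybean meal = 0). There the crude fibre and phosphorus constraints are tight.
That vertex is x2 = 2.033, x5 = 0.283.
Total cost: 0.17·2.033 + 0.75·0.283 = 0.55786.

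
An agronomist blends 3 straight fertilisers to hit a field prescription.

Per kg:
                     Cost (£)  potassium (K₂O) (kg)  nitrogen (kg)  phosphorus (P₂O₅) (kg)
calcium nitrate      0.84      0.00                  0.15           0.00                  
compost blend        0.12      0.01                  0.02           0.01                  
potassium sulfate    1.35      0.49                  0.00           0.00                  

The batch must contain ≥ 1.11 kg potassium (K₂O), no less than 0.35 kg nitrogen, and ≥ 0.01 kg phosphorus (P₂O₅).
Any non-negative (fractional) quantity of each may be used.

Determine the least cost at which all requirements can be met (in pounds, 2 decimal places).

Set it up as a linear program. Let x1 = kg of calcium nitrate, x2 = kg of compost blend, x3 = kg of potassium sulfate.
Minimize 0.84x1 + 0.12x2 + 1.35x3 with:
  0.01x2 + 0.49x3 ≥ 1.11   (potassium (K₂O))
  0.15x1 + 0.02x2 ≥ 0.35   (nitrogen)
  0.01x2 ≥ 0.01   (phosphorus (P₂O₅))
  x1, x2, x3 ≥ 0.
At the optimum only compost blend, potassium sulfate are positive (calcium nitrate = 0). Binding constraints: potassium (K₂O) and nitrogen.
That vertex is x2 = 17.5, x3 = 1.908.
Objective = 0.12·17.5 + 1.35·1.908 = 4.6758.

£4.68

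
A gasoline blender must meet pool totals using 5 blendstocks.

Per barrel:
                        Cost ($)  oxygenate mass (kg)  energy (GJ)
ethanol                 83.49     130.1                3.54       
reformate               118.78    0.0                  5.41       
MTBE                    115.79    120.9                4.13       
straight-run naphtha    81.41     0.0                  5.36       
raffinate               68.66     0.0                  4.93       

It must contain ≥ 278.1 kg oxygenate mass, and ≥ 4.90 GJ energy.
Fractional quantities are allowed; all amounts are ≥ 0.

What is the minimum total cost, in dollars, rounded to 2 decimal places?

Set it up as a linear program. Let x1 = barrels of ethanol, x2 = barrels of reformate, x3 = barrels of MTBE, x4 = barrels of straight-run naphtha, x5 = barrels of raffinate.
Minimise 83.49x1 + 118.78x2 + 115.79x3 + 81.41x4 + 68.66x5 subject to:
  130.1x1 + 120.9x3 ≥ 278.1   (oxygenate mass)
  3.54x1 + 5.41x2 + 4.13x3 + 5.36x4 + 4.93x5 ≥ 4.9   (energy)
  x1, x2, x3, x4, x5 ≥ 0.
At the optimum only ethanol is positive (reformate, MTBE, straight-run naphtha, raffinate = 0). The oxygenate mass requirement is met with equality.
So ethanol = 2.1376 barrels.
Hence cost = 83.49·2.1376 = $178.4682.

$178.47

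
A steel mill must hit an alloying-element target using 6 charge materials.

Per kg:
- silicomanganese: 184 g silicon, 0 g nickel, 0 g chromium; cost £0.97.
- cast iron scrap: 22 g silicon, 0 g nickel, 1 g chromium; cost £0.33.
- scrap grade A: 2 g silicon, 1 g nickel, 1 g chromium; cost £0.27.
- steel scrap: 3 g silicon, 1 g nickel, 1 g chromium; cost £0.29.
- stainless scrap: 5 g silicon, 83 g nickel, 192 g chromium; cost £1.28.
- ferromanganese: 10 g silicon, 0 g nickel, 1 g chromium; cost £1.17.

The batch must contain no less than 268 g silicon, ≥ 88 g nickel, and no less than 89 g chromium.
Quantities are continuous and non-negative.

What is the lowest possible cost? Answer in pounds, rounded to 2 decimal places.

£2.74

Let x1 = kg of silicomanganese, x2 = kg of cast iron scrap, x3 = kg of scrap grade A, x4 = kg of steel scrap, x5 = kg of stainless scrap, x6 = kg of ferromanganese.
min 0.97x1 + 0.33x2 + 0.27x3 + 0.29x4 + 1.28x5 + 1.17x6 with:
  184x1 + 22x2 + 2x3 + 3x4 + 5x5 + 10x6 ≥ 268   (silicon)
  1x3 + 1x4 + 83x5 ≥ 88   (nickel)
  1x2 + 1x3 + 1x4 + 192x5 + 1x6 ≥ 89   (chromium)
  x1, x2, x3, x4, x5, x6 ≥ 0.
At the optimum only silicomanganese, stainless scrap are positive (cast iron scrap, scrap grade A, steel scrap, ferromanganese = 0). The silicon and nickel requirements are met with equality.
So silicomanganese = 1.428 kg, stainless scrap = 1.06 kg.
Cost = 0.97·1.428 + 1.28·1.06 = 2.7420.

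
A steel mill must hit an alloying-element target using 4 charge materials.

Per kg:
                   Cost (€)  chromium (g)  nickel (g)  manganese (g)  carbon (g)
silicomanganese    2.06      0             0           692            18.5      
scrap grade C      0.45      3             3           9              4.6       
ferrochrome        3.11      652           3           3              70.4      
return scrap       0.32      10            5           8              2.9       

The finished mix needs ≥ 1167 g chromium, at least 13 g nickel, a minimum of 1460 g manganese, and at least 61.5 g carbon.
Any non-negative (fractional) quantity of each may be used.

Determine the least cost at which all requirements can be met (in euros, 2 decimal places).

€10.28

Treat it as an LP. Let x1 = kg of silicomanganese, x2 = kg of scrap grade C, x3 = kg of ferrochrome, x4 = kg of return scrap.
Minimise 2.06x1 + 0.45x2 + 3.11x3 + 0.32x4 s.t.:
  3x2 + 652x3 + 10x4 ≥ 1167   (chromium)
  3x2 + 3x3 + 5x4 ≥ 13   (nickel)
  692x1 + 9x2 + 3x3 + 8x4 ≥ 1460   (manganese)
  18.5x1 + 4.6x2 + 70.4x3 + 2.9x4 ≥ 61.5   (carbon)
  x1, x2, x3, x4 ≥ 0.
The cheapest feasible vertex uses only silicomanganese, ferrochrome, return scrap; scrap grade C is not used. There the chromium, nickel, manganese constraints are tight.
So silicomanganese = 2.084 kg, ferrochrome = 1.766 kg, return scrap = 1.54 kg.
Objective = 2.06·2.084 + 3.11·1.766 + 0.32·1.54 = 10.2781.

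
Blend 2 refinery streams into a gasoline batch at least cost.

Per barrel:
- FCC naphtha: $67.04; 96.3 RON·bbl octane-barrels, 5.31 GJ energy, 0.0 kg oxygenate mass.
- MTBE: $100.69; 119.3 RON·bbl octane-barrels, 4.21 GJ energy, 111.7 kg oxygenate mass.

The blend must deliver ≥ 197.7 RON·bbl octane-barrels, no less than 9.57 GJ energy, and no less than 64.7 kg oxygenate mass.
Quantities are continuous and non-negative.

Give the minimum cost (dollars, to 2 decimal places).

Let x1 = barrels of FCC naphtha, x2 = barrels of MTBE.
min 67.04x1 + 100.69x2 subject to:
  96.3x1 + 119.3x2 ≥ 197.7   (octane-barrels)
  5.31x1 + 4.21x2 ≥ 9.57   (energy)
  111.7x2 ≥ 64.7   (oxygenate mass)
  x1, x2 ≥ 0.
Both inputs are positive at the optimum. There the energy and oxygenate mass constraints are tight.
Solving gives x1 = 1.343, x2 = 0.57923.
Cost = 67.04·1.343 + 100.69·0.57923 = 148.3574.

$148.36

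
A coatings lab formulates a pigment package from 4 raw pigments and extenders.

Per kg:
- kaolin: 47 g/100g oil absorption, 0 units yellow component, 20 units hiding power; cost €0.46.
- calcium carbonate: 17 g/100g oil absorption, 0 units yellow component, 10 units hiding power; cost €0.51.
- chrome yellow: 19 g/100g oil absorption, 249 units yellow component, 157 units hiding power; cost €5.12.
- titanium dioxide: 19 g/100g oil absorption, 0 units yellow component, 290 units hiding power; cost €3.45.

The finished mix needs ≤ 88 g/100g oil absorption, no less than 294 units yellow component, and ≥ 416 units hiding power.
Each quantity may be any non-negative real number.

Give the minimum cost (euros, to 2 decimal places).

Let x1 = kg of kaolin, x2 = kg of calcium carbonate, x3 = kg of chrome yellow, x4 = kg of titanium dioxide.
Minimise 0.46x1 + 0.51x2 + 5.12x3 + 3.45x4 s.t.:
  47x1 + 17x2 + 19x3 + 19x4 ≤ 88   (oil absorption)
  249x3 ≥ 294   (yellow component)
  20x1 + 10x2 + 157x3 + 290x4 ≥ 416   (hiding power)
  x1, x2, x3, x4 ≥ 0.
The optimal basis is {chrome yellow, titanium dioxide}; kaolin, calcium carbonate drop out. Binding constraints: yellow component and hiding power.
Solving gives x3 = 1.181, x4 = 0.7953.
Hence cost = 5.12·1.181 + 3.45·0.7953 = €8.7905.

€8.79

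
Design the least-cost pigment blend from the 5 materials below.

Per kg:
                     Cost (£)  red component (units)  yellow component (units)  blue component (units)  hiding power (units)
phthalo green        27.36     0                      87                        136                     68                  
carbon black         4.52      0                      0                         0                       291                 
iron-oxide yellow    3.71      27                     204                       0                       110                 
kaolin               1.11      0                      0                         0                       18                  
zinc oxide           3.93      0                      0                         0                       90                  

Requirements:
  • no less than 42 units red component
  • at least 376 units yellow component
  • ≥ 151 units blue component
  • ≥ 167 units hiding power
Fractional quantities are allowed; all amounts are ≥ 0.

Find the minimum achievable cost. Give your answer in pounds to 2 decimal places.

Set it up as a linear program. Let x1 = kg of phthalo green, x2 = kg of carbon black, x3 = kg of iron-oxide yellow, x4 = kg of kaolin, x5 = kg of zinc oxide.
Minimise 27.36x1 + 4.52x2 + 3.71x3 + 1.11x4 + 3.93x5 with:
  27x3 ≥ 42   (red component)
  87x1 + 204x3 ≥ 376   (yellow component)
  136x1 ≥ 151   (blue component)
  68x1 + 291x2 + 110x3 + 18x4 + 90x5 ≥ 167   (hiding power)
  x1, x2, x3, x4, x5 ≥ 0.
The optimal basis is {phthalo green, iron-oxide yellow}; carbon black, kaolin, zinc oxide drop out. The red component and blue component requirements are met with equality.
Optimal quantities: phthalo green = 1.1103 kg, iron-oxide yellow = 1.5556 kg.
Total cost: 27.36·1.1103 + 3.71·1.5556 = 36.1491.

£36.15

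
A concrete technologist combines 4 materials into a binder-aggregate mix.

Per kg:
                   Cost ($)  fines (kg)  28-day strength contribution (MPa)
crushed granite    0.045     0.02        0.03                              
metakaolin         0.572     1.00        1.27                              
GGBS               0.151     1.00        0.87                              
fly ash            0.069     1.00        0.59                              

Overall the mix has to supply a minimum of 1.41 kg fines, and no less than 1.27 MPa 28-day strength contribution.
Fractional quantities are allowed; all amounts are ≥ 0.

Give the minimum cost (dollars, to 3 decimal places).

Let x1 = kg of crushed granite, x2 = kg of metakaolin, x3 = kg of GGBS, x4 = kg of fly ash.
Minimize 0.045x1 + 0.572x2 + 0.151x3 + 0.069x4 s.t.:
  0.02x1 + 1x2 + 1x3 + 1x4 ≥ 1.41   (fines)
  0.03x1 + 1.27x2 + 0.87x3 + 0.59x4 ≥ 1.27   (28-day strength contribution)
  x1, x2, x3, x4 ≥ 0.
The cheapest feasible vertex uses only fly ash; crushed granite, metakaolin, GGBS are not used. There the 28-day strength contribution constraint is tight.
Solving gives x4 = 2.153.
Objective = 0.069·2.153 = 0.14856.

$0.149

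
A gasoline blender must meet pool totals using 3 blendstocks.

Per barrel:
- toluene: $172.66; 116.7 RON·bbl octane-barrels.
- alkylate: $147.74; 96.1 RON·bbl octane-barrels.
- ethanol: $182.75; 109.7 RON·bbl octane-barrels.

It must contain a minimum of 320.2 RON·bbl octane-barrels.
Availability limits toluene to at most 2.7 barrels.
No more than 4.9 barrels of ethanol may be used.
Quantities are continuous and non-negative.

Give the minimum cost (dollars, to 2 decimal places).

$474.04

Set it up as a linear program. Let x1 = barrels of toluene, x2 = barrels of alkylate, x3 = barrels of ethanol.
min 172.66x1 + 147.74x2 + 182.75x3 with:
  116.7x1 + 96.1x2 + 109.7x3 ≥ 320.2   (octane-barrels)
  x1 ≤ 2.7
  x3 ≤ 4.9
  x1, x2, x3 ≥ 0.
The optimal basis is {toluene, alkylate}; ethanol drops out. Binding constraints: octane-barrels and the toluene cap.
So toluene = 2.7 barrels, alkylate = 0.05317 barrels.
Cost = 172.66·2.7 + 147.74·0.05317 = 474.0373.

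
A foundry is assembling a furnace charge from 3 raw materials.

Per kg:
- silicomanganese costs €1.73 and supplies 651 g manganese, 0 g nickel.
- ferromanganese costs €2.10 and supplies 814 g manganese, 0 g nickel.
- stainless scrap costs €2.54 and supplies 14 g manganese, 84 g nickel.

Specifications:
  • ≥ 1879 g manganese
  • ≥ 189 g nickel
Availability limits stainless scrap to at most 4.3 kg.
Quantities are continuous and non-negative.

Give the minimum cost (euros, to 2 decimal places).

€10.48

Treat it as an LP. Let x1 = kg of silicomanganese, x2 = kg of ferromanganese, x3 = kg of stainless scrap.
Minimize 1.73x1 + 2.1x2 + 2.54x3 s.t.:
  651x1 + 814x2 + 14x3 ≥ 1879   (manganese)
  84x3 ≥ 189   (nickel)
  x3 ≤ 4.3
  x1, x2, x3 ≥ 0.
The cheapest feasible vertex uses only ferromanganese, stainless scrap; silicomanganese is not used. There the manganese and nickel constraints are tight.
Solving gives x2 = 2.27, x3 = 2.25.
Objective = 2.1·2.27 + 2.54·2.25 = 10.4820.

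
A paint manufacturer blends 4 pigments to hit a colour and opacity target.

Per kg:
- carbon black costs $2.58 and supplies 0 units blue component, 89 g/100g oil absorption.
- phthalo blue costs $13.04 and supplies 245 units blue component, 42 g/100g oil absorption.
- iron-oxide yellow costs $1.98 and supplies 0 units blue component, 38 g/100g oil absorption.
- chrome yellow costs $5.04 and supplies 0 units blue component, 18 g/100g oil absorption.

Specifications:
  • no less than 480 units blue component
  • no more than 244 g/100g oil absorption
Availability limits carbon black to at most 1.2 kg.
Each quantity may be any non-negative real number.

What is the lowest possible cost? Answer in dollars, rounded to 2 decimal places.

$25.55

This is a linear program. Let x1 = kg of carbon black, x2 = kg of phthalo blue, x3 = kg of iron-oxide yellow, x4 = kg of chrome yellow.
min 2.58x1 + 13.04x2 + 1.98x3 + 5.04x4 subject to:
  245x2 ≥ 480   (blue component)
  89x1 + 42x2 + 38x3 + 18x4 ≤ 244   (oil absorption)
  x1 ≤ 1.2
  x1, x2, x3, x4 ≥ 0.
The cheapest feasible vertex uses only phthalo blue; carbon black, iron-oxide yellow, chrome yellow are not used. Binding constraint: blue component.
That vertex is x2 = 1.959.
Total cost: 13.04·1.959 = 25.5454.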